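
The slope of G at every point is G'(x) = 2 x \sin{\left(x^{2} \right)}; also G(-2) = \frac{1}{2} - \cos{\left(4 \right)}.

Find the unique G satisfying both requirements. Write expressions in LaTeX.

G(x) = \frac{1 - 2 \cos{\left(x^{2} \right)}}{2}

The proposed G(x) is checked by its d/dx: the result must match the given G'(x).
A general antiderivative is - \cos{\left(x^{2} \right)} + C.
The condition gives C = \frac{1}{2} - \cos{\left(4 \right)} - (- \cos{\left(4 \right)}) = \frac{1}{2}.
So G(x) = \frac{1 - 2 \cos{\left(x^{2} \right)}}{2}.
Check: d/dx[\frac{1 - 2 \cos{\left(x^{2} \right)}}{2}] = 2 x \sin{\left(x^{2} \right)} = G'(x).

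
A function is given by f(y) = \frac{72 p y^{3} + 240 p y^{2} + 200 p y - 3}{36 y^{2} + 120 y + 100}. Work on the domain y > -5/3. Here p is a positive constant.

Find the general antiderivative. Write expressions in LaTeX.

Recover f(y) by differentiating a candidate F(y); any mismatch rules it out.
Check: d/dy[\frac{4 p y^{2} \left(3 y + 5\right) + 1}{4 \left(3 y + 5\right)}] = \frac{72 p y^{3} + 240 p y^{2} + 200 p y - 3}{36 y^{2} + 120 y + 100} = f(y).

F(y) = \frac{4 p y^{2} \left(3 y + 5\right) + 1}{4 \left(3 y + 5\right)} + C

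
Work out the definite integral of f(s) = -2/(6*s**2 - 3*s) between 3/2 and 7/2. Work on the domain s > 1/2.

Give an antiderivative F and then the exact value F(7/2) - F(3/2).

Factor the denominator (3*s*(2*s - 1)) and decompose: f = -4/(3*(2*s - 1)) + 2/(3*s); each piece integrates to a log, atan, or power term.
F(s) = 2*log(s)/3 - 2*log(s - 1/2)/3 is an antiderivative of f.
Check: d/ds[2*log(s)/3 - 2*log(s - 1/2)/3] = -2/(6*s**2 - 3*s) = f(s).
F(7/2) = -2*log(3)/3 + 2*log(7/2)/3; F(3/2) = 2*log(3/2)/3.
Integral = F(7/2) - F(3/2) = -2*log(3)/3 - 2*log(3/2)/3 + 2*log(7/2)/3.

Antiderivative: F(s) = 2*log(s)/3 - 2*log(s - 1/2)/3; value = -2*log(3)/3 - 2*log(3/2)/3 + 2*log(7/2)/3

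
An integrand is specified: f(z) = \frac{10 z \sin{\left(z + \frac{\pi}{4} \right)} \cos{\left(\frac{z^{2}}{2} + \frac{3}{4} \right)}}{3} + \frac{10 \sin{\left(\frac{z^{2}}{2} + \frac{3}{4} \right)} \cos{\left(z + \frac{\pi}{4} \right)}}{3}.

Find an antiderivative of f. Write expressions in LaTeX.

An antiderivative is F(z) = \frac{10 \sin{\left(z + \frac{\pi}{4} \right)} \sin{\left(\frac{z^{2}}{2} + \frac{3}{4} \right)}}{3}.

f has the shape u'v + uv' for u = \frac{10 \sin{\left(\frac{z^{2}}{2} + \frac{3}{4} \right)}}{3} and v = \sin{\left(z + \frac{\pi}{4} \right)} — it is the derivative of the product u*v.
Check: d/dz[\frac{10 \sin{\left(z + \frac{\pi}{4} \right)} \sin{\left(\frac{z^{2}}{2} + \frac{3}{4} \right)}}{3}] = \frac{10 z \sin{\left(z + \frac{\pi}{4} \right)} \cos{\left(\frac{z^{2}}{2} + \frac{3}{4} \right)}}{3} + \frac{10 \sin{\left(\frac{z^{2}}{2} + \frac{3}{4} \right)} \cos{\left(z + \frac{\pi}{4} \right)}}{3} = f(z).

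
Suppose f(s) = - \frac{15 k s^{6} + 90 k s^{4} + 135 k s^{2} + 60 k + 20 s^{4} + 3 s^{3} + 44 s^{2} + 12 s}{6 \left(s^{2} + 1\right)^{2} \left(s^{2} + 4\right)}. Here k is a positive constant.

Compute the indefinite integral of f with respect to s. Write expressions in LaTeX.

F(s) = - \frac{30 k s^{3} + 30 k s + 16 s^{2} \operatorname{atan}{\left(\frac{s}{2} \right)} - 8 s + 16 \operatorname{atan}{\left(\frac{s}{2} \right)} - 3}{12 \left(s^{2} + 1\right)} + C

Check any antiderivative F(s) by computing F'(s) and comparing it with f(s).
Check: d/ds[- \frac{30 k s^{3} + 30 k s + 16 s^{2} \operatorname{atan}{\left(\frac{s}{2} \right)} - 8 s + 16 \operatorname{atan}{\left(\frac{s}{2} \right)} - 3}{12 \left(s^{2} + 1\right)}] = \frac{- 15 k s^{6} - 90 k s^{4} - 135 k s^{2} - 60 k - 20 s^{4} - 3 s^{3} - 44 s^{2} - 12 s}{6 s^{6} + 36 s^{4} + 54 s^{2} + 24}, which equals f(s).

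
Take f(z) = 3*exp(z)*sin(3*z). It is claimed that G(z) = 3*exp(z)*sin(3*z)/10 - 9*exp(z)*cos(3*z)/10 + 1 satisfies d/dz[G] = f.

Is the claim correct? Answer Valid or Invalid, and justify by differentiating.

d/dz[G] = 3*exp(z)*sin(3*z)
This equals f(z) exactly, so the claim holds.

Valid: G'(z) = f(z).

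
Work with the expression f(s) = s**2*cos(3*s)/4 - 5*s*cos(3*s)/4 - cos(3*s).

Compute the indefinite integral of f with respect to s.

F(s) = s**2*sin(3*s)/12 - 5*s*sin(3*s)/12 + s*cos(3*s)/18 - 19*sin(3*s)/54 - 5*cos(3*s)/36 + C

The integrand splits into summands that can be handled one at a time.
Check: d/ds[s**2*sin(3*s)/12 - 5*s*sin(3*s)/12 + s*cos(3*s)/18 - 19*sin(3*s)/54 - 5*cos(3*s)/36] = s**2*cos(3*s)/4 - 5*s*cos(3*s)/4 - cos(3*s) = f(s).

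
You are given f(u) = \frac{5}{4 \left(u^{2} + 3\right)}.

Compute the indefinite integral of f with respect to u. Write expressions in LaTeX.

F(u) = \frac{5 \sqrt{3} \operatorname{atan}{\left(\frac{\sqrt{3} u}{3} \right)}}{12} + C

For F(u) to be correct the identity F'(u) - f(u) = 0 must hold.
Check: d/du[\frac{5 \sqrt{3} \operatorname{atan}{\left(\frac{\sqrt{3} u}{3} \right)}}{12}] = \frac{5}{4 u^{2} + 12}, which equals f(u).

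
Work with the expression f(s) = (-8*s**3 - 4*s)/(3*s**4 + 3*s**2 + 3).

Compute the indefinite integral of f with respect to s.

F(s) = -2*log(s**4 + s**2 + 1)/3 + C

The substitution u = s**4 + s**2 + 1 works: f is exactly (dF/du)*(du/ds) for that inner function.
Check: d/ds[-2*log(s**4 + s**2 + 1)/3] = (-8*s**3 - 4*s)/(3*s**4 + 3*s**2 + 3) = f(s).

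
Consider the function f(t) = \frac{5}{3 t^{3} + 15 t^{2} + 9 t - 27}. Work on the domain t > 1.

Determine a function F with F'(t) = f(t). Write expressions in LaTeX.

An antiderivative is F(t) = - \frac{5 \left(- t \log{\left(t - 1 \right)} + t \log{\left(t + 3 \right)} - 3 \log{\left(t - 1 \right)} + 3 \log{\left(t + 3 \right)} - 4\right)}{48 \left(t + 3\right)}.

Factor the denominator (3 \left(t - 1\right) \left(t + 3\right)^{2}) and decompose: f = - \frac{5}{48 \left(t + 3\right)} - \frac{5}{12 \left(t + 3\right)^{2}} + \frac{5}{48 \left(t - 1\right)}; each piece integrates to a log, atan, or power term.
Check: d/dt[- \frac{5 \left(- t \log{\left(t - 1 \right)} + t \log{\left(t + 3 \right)} - 3 \log{\left(t - 1 \right)} + 3 \log{\left(t + 3 \right)} - 4\right)}{48 \left(t + 3\right)}] = \frac{5}{3 t^{3} + 15 t^{2} + 9 t - 27} = f(t).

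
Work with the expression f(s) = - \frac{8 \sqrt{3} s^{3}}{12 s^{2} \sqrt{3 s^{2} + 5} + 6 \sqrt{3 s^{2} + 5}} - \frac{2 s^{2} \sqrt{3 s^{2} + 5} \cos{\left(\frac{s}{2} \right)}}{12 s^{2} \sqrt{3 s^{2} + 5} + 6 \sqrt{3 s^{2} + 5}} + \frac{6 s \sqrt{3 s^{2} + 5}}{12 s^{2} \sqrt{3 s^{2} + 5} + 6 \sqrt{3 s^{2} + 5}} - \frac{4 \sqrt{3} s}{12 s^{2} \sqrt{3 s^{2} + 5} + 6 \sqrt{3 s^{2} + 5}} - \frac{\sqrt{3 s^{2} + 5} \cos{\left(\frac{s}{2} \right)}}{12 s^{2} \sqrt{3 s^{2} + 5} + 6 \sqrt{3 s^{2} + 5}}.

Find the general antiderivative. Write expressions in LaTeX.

F(s) = - \frac{2 \sqrt{s^{2} + \frac{5}{3}}}{3} + \frac{\log{\left(4 s^{2} + 2 \right)}}{4} - \frac{\sin{\left(\frac{s}{2} \right)}}{3} + C

Integrate term by term and add the pieces.
Check: d/ds[- \frac{2 \sqrt{s^{2} + \frac{5}{3}}}{3} + \frac{\log{\left(4 s^{2} + 2 \right)}}{4} - \frac{\sin{\left(\frac{s}{2} \right)}}{3}] = \frac{- 8 \sqrt{3} s^{3} - 2 s^{2} \sqrt{3 s^{2} + 5} \cos{\left(\frac{s}{2} \right)} + 6 s \sqrt{3 s^{2} + 5} - 4 \sqrt{3} s - \sqrt{3 s^{2} + 5} \cos{\left(\frac{s}{2} \right)}}{12 s^{2} \sqrt{3 s^{2} + 5} + 6 \sqrt{3 s^{2} + 5}}, which equals f(s).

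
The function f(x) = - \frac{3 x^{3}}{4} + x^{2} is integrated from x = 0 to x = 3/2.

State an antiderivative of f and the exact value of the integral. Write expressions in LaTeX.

The integrand splits into summands that can be handled one at a time.
F(x) = - \frac{3 x^{4}}{16} + \frac{x^{3}}{3} is an antiderivative of f.
Check: d/dx[- \frac{3 x^{4}}{16} + \frac{x^{3}}{3}] = - \frac{3 x^{3}}{4} + x^{2} = f(x).
F(3/2) = \frac{45}{256}; F(0) = 0.
Integral = F(3/2) - F(0) = \frac{45}{256}.

Antiderivative: F(x) = - \frac{3 x^{4}}{16} + \frac{x^{3}}{3}; value = \frac{45}{256}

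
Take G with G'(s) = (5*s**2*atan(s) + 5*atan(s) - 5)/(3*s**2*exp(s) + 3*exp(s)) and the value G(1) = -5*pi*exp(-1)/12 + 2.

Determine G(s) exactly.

G(s) = (6*exp(s) - 5*atan(s))*exp(-s)/3

G'(s) has the shape u'v + uv' for u = -5*atan(s)/3 and v = exp(-s) — it is the derivative of the product u*v.
A general antiderivative is -5*exp(-s)*atan(s)/3 + C.
The condition gives C = -5*pi*exp(-1)/12 + 2 - (-5*pi*exp(-1)/12) = 2.
So G(s) = (6*exp(s) - 5*atan(s))*exp(-s)/3.
Check: d/ds[(6*exp(s) - 5*atan(s))*exp(-s)/3] = (5*s**2*atan(s) + 5*atan(s) - 5)/(3*s**2*exp(s) + 3*exp(s)) = G'(s).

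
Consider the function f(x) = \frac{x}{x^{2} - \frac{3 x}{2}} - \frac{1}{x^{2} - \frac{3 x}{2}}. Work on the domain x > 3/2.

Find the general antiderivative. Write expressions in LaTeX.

F(x) = \frac{2 \log{\left(x \right)}}{3} + \frac{\log{\left(x - \frac{3}{2} \right)}}{3} + C

The denominator factors as x \left(2 x - 3\right); partial fractions split f into directly integrable pieces: \frac{2}{3 \left(2 x - 3\right)} + \frac{2}{3 x}.
Check: d/dx[\frac{2 \log{\left(x \right)}}{3} + \frac{\log{\left(x - \frac{3}{2} \right)}}{3}] = \frac{2 x - 2}{2 x^{2} - 3 x}, which equals f(x).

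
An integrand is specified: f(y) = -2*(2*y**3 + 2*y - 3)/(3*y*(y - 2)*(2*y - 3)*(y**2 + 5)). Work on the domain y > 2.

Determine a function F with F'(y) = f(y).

Factor the denominator (3*y*(y - 2)*(2*y - 3)*(y**2 + 5)) and decompose: f = 2*(292*y - 55)/(3915*(y**2 + 5)) + 24/(29*(2*y - 3)) - 17/(27*(y - 2)) + 1/(15*y); each piece integrates to a log, atan, or power term.
Check: d/dy[log(y)/15 - 17*log(y - 2)/27 + 12*log(y - 3/2)/29 + 292*log(y**2 + 5)/3915 - 22*sqrt(5)*atan(sqrt(5)*y/5)/3915] = (-4*y**3 - 4*y + 6)/(6*y**5 - 21*y**4 + 48*y**3 - 105*y**2 + 90*y), which equals f(y).

An antiderivative is F(y) = log(y)/15 - 17*log(y - 2)/27 + 12*log(y - 3/2)/29 + 292*log(y**2 + 5)/3915 - 22*sqrt(5)*atan(sqrt(5)*y/5)/3915.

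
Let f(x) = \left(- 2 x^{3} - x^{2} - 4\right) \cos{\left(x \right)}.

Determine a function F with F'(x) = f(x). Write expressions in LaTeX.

An antiderivative is F(x) = - 2 x^{3} \sin{\left(x \right)} - x^{2} \sin{\left(x \right)} - 6 x^{2} \cos{\left(x \right)} + 12 x \sin{\left(x \right)} - 2 x \cos{\left(x \right)} - 2 \sin{\left(x \right)} + 12 \cos{\left(x \right)}.

A candidate is checked by its d/dx: the result must match f(x).
Check: d/dx[- 2 x^{3} \sin{\left(x \right)} - x^{2} \sin{\left(x \right)} - 6 x^{2} \cos{\left(x \right)} + 12 x \sin{\left(x \right)} - 2 x \cos{\left(x \right)} - 2 \sin{\left(x \right)} + 12 \cos{\left(x \right)}] = - 2 x^{3} \cos{\left(x \right)} - x^{2} \cos{\left(x \right)} - 4 \cos{\left(x \right)}, which equals f(x).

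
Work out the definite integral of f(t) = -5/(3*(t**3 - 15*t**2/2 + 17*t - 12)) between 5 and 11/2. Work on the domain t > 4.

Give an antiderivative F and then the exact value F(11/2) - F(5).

The denominator factors as 3*(t - 4)*(t - 2)*(2*t - 3); partial fractions split f into directly integrable pieces: -8/(3*(2*t - 3)) + 5/(3*(t - 2)) - 1/(3*(t - 4)).
F(t) = -log(t - 4)/3 + 5*log(t - 2)/3 - 4*log(t - 3/2)/3 is an antiderivative of f.
Check: d/dt[-log(t - 4)/3 + 5*log(t - 2)/3 - 4*log(t - 3/2)/3] = -10/(6*t**3 - 45*t**2 + 102*t - 72), which equals f(t).
F(11/2) = -4*log(4)/3 - log(3/2)/3 + 5*log(7/2)/3; F(5) = -4*log(7/2)/3 + 5*log(3)/3.
Integral = F(11/2) - F(5) = -4*log(4)/3 - 5*log(3)/3 - log(3/2)/3 + 3*log(7/2).

Antiderivative: F(t) = -log(t - 4)/3 + 5*log(t - 2)/3 - 4*log(t - 3/2)/3; value = -4*log(4)/3 - 5*log(3)/3 - log(3/2)/3 + 3*log(7/2)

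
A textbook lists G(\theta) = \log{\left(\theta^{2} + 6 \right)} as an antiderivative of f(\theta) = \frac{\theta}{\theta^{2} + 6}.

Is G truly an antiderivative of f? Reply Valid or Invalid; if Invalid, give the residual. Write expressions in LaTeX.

Invalid: d/d\theta[G] - f = \frac{\theta}{\theta^{2} + 6}, which is not 0.

d/d\theta[G] = \frac{2 \theta}{\theta^{2} + 6}
d/d\theta[G] - f(\theta) = \frac{\theta}{\theta^{2} + 6} != 0.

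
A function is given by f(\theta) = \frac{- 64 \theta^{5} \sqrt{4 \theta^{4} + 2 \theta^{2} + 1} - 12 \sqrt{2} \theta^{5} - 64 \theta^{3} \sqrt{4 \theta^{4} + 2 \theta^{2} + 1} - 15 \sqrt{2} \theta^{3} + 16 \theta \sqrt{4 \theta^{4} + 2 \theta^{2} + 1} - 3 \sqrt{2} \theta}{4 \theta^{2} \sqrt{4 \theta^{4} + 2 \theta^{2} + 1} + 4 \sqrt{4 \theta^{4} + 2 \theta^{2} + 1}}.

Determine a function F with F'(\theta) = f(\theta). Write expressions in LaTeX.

An antiderivative is F(\theta) = - 4 \theta^{4} - \frac{3 \sqrt{2 \theta^{4} + \theta^{2} + \frac{1}{2}}}{4} + 2 \log{\left(2 \theta^{2} + 2 \right)}.

Since d/d\theta undoes antidifferentiation here, F'(\theta) = f(\theta) is required of F(\theta).
Check: d/d\theta[- 4 \theta^{4} - \frac{3 \sqrt{2 \theta^{4} + \theta^{2} + \frac{1}{2}}}{4} + 2 \log{\left(2 \theta^{2} + 2 \right)}] = \frac{- 64 \theta^{5} \sqrt{4 \theta^{4} + 2 \theta^{2} + 1} - 12 \sqrt{2} \theta^{5} - 64 \theta^{3} \sqrt{4 \theta^{4} + 2 \theta^{2} + 1} - 15 \sqrt{2} \theta^{3} + 16 \theta \sqrt{4 \theta^{4} + 2 \theta^{2} + 1} - 3 \sqrt{2} \theta}{4 \theta^{2} \sqrt{4 \theta^{4} + 2 \theta^{2} + 1} + 4 \sqrt{4 \theta^{4} + 2 \theta^{2} + 1}} = f(\theta).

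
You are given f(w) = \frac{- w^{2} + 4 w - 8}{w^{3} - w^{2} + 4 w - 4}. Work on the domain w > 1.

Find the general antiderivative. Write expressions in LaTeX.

F(w) = - \log{\left(3 w - 3 \right)} + 2 \operatorname{atan}{\left(\frac{w}{2} \right)} + C

A first test for any F(w): its w-derivative must equal f(w) identically.
Check: d/dw[- \log{\left(3 w - 3 \right)} + 2 \operatorname{atan}{\left(\frac{w}{2} \right)}] = \frac{- w^{2} + 4 w - 8}{w^{3} - w^{2} + 4 w - 4} = f(w).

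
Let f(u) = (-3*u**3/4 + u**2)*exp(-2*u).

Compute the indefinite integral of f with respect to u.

F(u) = 3*u**3*exp(-2*u)/8 + u**2*exp(-2*u)/16 + u*exp(-2*u)/16 + exp(-2*u)/32 + C

f has the shape v'r + vr' for v = 3*u**3/8 + u**2/16 + u/16 + 1/32 and r = exp(-2*u) — it is the derivative of the product v*r.
Check: d/du[3*u**3*exp(-2*u)/8 + u**2*exp(-2*u)/16 + u*exp(-2*u)/16 + exp(-2*u)/32] = (-3*u**3 + 4*u**2)*exp(-2*u)/4, which equals f(u).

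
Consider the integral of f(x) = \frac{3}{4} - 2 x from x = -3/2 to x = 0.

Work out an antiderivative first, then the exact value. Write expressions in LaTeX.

Antiderivative: F(x) = - x^{2} + \frac{3 x}{4}; value = \frac{27}{8}

Since d/dx undoes antidifferentiation here, F'(x) = f(x) is required of F(x).
F(x) = - x^{2} + \frac{3 x}{4} is an antiderivative of f.
Check: d/dx[- x^{2} + \frac{3 x}{4}] = \frac{3}{4} - 2 x = f(x).
F(0) = 0; F(-3/2) = - \frac{27}{8}.
Integral = F(0) - F(-3/2) = \frac{27}{8}.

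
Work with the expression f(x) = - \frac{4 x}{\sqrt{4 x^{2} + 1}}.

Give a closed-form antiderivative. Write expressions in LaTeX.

The substitution u = 4 x^{2} + 1 works: f is exactly (dF/du)*(du/dx) for that inner function.
Check: d/dx[- \sqrt{4 x^{2} + 1}] = - \frac{4 x}{\sqrt{4 x^{2} + 1}} = f(x).

An antiderivative is F(x) = - \sqrt{4 x^{2} + 1}.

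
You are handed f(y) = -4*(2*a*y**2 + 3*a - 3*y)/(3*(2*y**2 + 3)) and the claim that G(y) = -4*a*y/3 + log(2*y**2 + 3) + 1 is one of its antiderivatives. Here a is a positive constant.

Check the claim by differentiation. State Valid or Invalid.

Valid: G'(y) = f(y).

d/dy[G] = (-8*a*y**2 - 12*a + 12*y)/(6*y**2 + 9)
This equals f(y) exactly, so the claim holds.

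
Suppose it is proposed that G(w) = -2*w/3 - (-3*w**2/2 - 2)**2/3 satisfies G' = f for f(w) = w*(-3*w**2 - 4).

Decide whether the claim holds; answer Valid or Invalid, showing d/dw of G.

Invalid: d/dw[G] - f = -2/3, which is not 0.

d/dw[G] = -3*w**3 - 4*w - 2/3
d/dw[G] - f(w) = -2/3 != 0.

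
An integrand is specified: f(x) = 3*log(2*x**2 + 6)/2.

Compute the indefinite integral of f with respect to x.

F(x) = 3*x*log(2*x**2 + 6)/2 - 3*x + 3*sqrt(3)*atan(sqrt(3)*x/3) + C

Check any antiderivative F(x) by computing F'(x) and comparing it with f(x).
Check: d/dx[3*x*log(2*x**2 + 6)/2 - 3*x + 3*sqrt(3)*atan(sqrt(3)*x/3)] = 3*log(x**2 + 3)/2 + 3*log(2)/2, which equals f(x).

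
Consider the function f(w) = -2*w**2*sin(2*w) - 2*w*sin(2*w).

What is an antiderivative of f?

The integrand splits into summands that can be handled one at a time.
Check: d/dw[w**2*cos(2*w) - w*sin(2*w) + w*cos(2*w) - sin(2*w)/2 - cos(2*w)/2] = -2*w**2*sin(2*w) - 2*w*sin(2*w) = f(w).

An antiderivative is F(w) = w**2*cos(2*w) - w*sin(2*w) + w*cos(2*w) - sin(2*w)/2 - cos(2*w)/2.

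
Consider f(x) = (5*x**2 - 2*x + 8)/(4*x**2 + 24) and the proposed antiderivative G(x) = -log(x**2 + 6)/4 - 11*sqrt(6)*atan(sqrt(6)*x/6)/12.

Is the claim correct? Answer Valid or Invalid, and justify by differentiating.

Invalid: d/dx[G] - f = -5/4, which is not 0.

d/dx[G] = (-x - 11)/(2*x**2 + 12)
d/dx[G] - f(x) = -5/4 != 0.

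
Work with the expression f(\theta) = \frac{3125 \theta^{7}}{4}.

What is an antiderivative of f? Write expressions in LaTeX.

An antiderivative is F(\theta) = \frac{3125 \theta^{8}}{32}.

Check any antiderivative F(\theta) by computing F'(\theta) and comparing it with f(\theta).
Check: d/d\theta[\frac{3125 \theta^{8}}{32}] = \frac{3125 \theta^{7}}{4} = f(\theta).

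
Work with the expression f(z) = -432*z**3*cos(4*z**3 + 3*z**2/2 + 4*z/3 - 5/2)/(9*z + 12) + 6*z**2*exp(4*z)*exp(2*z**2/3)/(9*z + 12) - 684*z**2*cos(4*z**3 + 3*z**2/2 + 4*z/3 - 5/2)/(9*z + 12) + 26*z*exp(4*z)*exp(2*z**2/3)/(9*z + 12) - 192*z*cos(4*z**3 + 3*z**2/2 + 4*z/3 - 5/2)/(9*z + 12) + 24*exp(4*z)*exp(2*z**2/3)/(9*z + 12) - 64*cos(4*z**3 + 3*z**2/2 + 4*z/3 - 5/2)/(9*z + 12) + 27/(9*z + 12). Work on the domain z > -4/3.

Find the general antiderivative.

F(z) = (exp(4*z)*exp(2*z**2/3) + 6*log(3*z/2 + 2) - 8*sin(4*z**3 + 3*z**2/2 + 4*z/3 - 5/2))/2 + C

The integrand splits into summands that can be handled one at a time.
Check: d/dz[(exp(4*z)*exp(2*z**2/3) + 6*log(3*z/2 + 2) - 8*sin(4*z**3 + 3*z**2/2 + 4*z/3 - 5/2))/2] = (-432*z**3*cos(4*z**3 + 3*z**2/2 + 4*z/3 - 5/2) + 6*z**2*exp(4*z)*exp(2*z**2/3) - 684*z**2*cos(4*z**3 + 3*z**2/2 + 4*z/3 - 5/2) + 26*z*exp(4*z)*exp(2*z**2/3) - 192*z*cos(4*z**3 + 3*z**2/2 + 4*z/3 - 5/2) + 24*exp(4*z)*exp(2*z**2/3) - 64*cos(4*z**3 + 3*z**2/2 + 4*z/3 - 5/2) + 27)/(9*z + 12), which equals f(z).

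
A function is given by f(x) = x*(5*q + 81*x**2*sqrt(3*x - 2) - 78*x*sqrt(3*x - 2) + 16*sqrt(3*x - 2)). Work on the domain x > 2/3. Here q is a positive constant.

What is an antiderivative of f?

An antiderivative is F(x) = x**2*(5*q + 4*(3*x - 2)**(5/2))/2.

Whatever form F(x) takes, F'(x) = f(x) is non-negotiable.
Check: d/dx[x**2*(5*q + 4*(3*x - 2)**(5/2))/2] = 5*q*x + 81*x**3*sqrt(3*x - 2) - 78*x**2*sqrt(3*x - 2) + 16*x*sqrt(3*x - 2), which equals f(x).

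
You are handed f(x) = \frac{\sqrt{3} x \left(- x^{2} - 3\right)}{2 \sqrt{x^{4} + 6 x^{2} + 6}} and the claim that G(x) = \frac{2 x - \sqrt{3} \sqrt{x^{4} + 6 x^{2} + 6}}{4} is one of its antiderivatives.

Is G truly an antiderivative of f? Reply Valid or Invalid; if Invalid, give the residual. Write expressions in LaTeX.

d/dx[G] = \frac{- \sqrt{3} x^{3} - 3 \sqrt{3} x + \sqrt{x^{4} + 6 x^{2} + 6}}{2 \sqrt{x^{4} + 6 x^{2} + 6}}
d/dx[G] - f(x) = \frac{1}{2} != 0.

Invalid: d/dx[G] - f = \frac{1}{2}, which is not 0.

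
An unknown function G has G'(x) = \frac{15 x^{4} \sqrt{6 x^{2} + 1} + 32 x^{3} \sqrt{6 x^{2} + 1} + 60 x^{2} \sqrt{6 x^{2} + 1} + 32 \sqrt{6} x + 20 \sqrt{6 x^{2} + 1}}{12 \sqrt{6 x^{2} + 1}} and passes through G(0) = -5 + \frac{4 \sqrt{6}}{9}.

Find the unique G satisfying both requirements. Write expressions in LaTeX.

G(x) = \frac{\sqrt{3} \left(3 \sqrt{3} x^{5} + 8 \sqrt{3} x^{4} + 20 \sqrt{3} x^{3} + 20 \sqrt{3} x + 16 \sqrt{2} \sqrt{6 x^{2} + 1} - 60 \sqrt{3}\right)}{36}

Check a candidate G(x) by differentiating: d/dx[G] must match the given G'(x).
A general antiderivative is \frac{x^{5}}{4} + \frac{2 x^{4}}{3} + \frac{5 x^{3}}{3} + \frac{5 x}{3} + \frac{4 \sqrt{4 x^{2} + \frac{2}{3}}}{3} - 5 + C.
The condition gives C = -5 + \frac{4 \sqrt{6}}{9} - (-5 + \frac{4 \sqrt{6}}{9}) = 0.
So G(x) = \frac{\sqrt{3} \left(3 \sqrt{3} x^{5} + 8 \sqrt{3} x^{4} + 20 \sqrt{3} x^{3} + 20 \sqrt{3} x + 16 \sqrt{2} \sqrt{6 x^{2} + 1} - 60 \sqrt{3}\right)}{36}.
Check: d/dx[\frac{\sqrt{3} \left(3 \sqrt{3} x^{5} + 8 \sqrt{3} x^{4} + 20 \sqrt{3} x^{3} + 20 \sqrt{3} x + 16 \sqrt{2} \sqrt{6 x^{2} + 1} - 60 \sqrt{3}\right)}{36}] = \frac{15 x^{4} \sqrt{6 x^{2} + 1} + 32 x^{3} \sqrt{6 x^{2} + 1} + 60 x^{2} \sqrt{6 x^{2} + 1} + 32 \sqrt{6} x + 20 \sqrt{6 x^{2} + 1}}{12 \sqrt{6 x^{2} + 1}} = G'(x).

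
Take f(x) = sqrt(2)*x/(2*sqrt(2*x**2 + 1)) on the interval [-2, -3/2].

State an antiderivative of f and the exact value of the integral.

The substitution u = x**2 + 1/2 works: f is exactly (dF/du)*(du/dx) for that inner function.
F(x) = sqrt(x**2 + 1/2)/2 is an antiderivative of f.
Check: d/dx[sqrt(x**2 + 1/2)/2] = sqrt(2)*x/(2*sqrt(2*x**2 + 1)) = f(x).
F(-3/2) = sqrt(11)/4; F(-2) = 3*sqrt(2)/4.
Integral = F(-3/2) - F(-2) = -3*sqrt(2)/4 + sqrt(11)/4.

Antiderivative: F(x) = sqrt(x**2 + 1/2)/2; value = -3*sqrt(2)/4 + sqrt(11)/4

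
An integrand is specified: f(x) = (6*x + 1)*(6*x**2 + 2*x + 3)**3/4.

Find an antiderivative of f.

An antiderivative is F(x) = 81*x**8/2 + 54*x**7 + 108*x**6 + 87*x**5 + 353*x**4/4 + 87*x**3/2 + 27*x**2 + 27*x/4.

f matches the chain-rule pattern g'(h)*h' with inner function h(x) = -3*x**2 - x - 3/2; substituting u = h(x) collapses the integral.
Check: d/dx[81*x**8/2 + 54*x**7 + 108*x**6 + 87*x**5 + 353*x**4/4 + 87*x**3/2 + 27*x**2 + 27*x/4] = 324*x**7 + 378*x**6 + 648*x**5 + 435*x**4 + 353*x**3 + 261*x**2/2 + 54*x + 27/4, which equals f(x).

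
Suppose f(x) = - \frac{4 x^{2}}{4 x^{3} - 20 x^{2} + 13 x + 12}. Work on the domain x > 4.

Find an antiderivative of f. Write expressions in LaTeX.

An antiderivative is F(x) = - \frac{64 \log{\left(x - 4 \right)}}{45} + \frac{9 \log{\left(x - \frac{3}{2} \right)}}{20} - \frac{\log{\left(x + \frac{1}{2} \right)}}{36}.

Factor the denominator (\left(x - 4\right) \left(2 x - 3\right) \left(2 x + 1\right)) and decompose: f = - \frac{1}{18 \left(2 x + 1\right)} + \frac{9}{10 \left(2 x - 3\right)} - \frac{64}{45 \left(x - 4\right)}; each piece integrates to a log, atan, or power term.
Check: d/dx[- \frac{64 \log{\left(x - 4 \right)}}{45} + \frac{9 \log{\left(x - \frac{3}{2} \right)}}{20} - \frac{\log{\left(x + \frac{1}{2} \right)}}{36}] = - \frac{4 x^{2}}{4 x^{3} - 20 x^{2} + 13 x + 12} = f(x).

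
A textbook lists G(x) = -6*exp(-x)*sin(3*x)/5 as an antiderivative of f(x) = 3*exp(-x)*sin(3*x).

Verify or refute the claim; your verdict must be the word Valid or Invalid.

d/dx[G] = (6*sin(3*x) - 18*cos(3*x))*exp(-x)/5
d/dx[G] - f(x) = (-9*sin(3*x) - 18*cos(3*x))*exp(-x)/5 != 0.

Invalid: d/dx[G] - f = (-9*sin(3*x) - 18*cos(3*x))*exp(-x)/5, which is not 0.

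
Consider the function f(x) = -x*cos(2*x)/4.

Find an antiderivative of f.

Any candidate F(x) must reproduce f(x) exactly when differentiated.
Check: d/dx[-x*sin(2*x)/8 - cos(2*x)/16] = -x*cos(2*x)/4 = f(x).

An antiderivative is F(x) = -x*sin(2*x)/8 - cos(2*x)/16.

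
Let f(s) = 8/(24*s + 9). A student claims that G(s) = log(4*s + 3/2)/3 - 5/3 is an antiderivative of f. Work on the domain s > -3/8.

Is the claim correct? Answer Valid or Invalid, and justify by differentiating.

d/ds[G] = 8/(24*s + 9)
This equals f(s) exactly, so the claim holds.

Valid. The derivative of G reproduces f.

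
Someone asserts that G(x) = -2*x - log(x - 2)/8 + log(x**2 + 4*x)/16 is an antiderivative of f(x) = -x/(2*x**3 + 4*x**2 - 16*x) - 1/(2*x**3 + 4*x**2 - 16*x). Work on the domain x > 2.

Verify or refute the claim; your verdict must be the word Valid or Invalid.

d/dx[G] = (-4*x**3 - 8*x**2 + 31*x - 1)/(2*x**3 + 4*x**2 - 16*x)
d/dx[G] - f(x) = -2 != 0.

Invalid: d/dx[G] - f = -2, which is not 0.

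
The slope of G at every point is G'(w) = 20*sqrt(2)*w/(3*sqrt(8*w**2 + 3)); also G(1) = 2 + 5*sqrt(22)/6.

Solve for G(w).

G(w) = (5*sqrt(2)*sqrt(8*w**2 + 3) + 12)/6

G'(w) matches the chain-rule pattern g'(h)*h' with inner function h(w) = 4*w**2 + 3/2; substituting u = h(w) collapses the integral.
A general antiderivative is 5*sqrt(4*w**2 + 3/2)/3 + C.
The condition gives C = 2 + 5*sqrt(22)/6 - (5*sqrt(22)/6) = 2.
So G(w) = (5*sqrt(2)*sqrt(8*w**2 + 3) + 12)/6.
Check: d/dw[(5*sqrt(2)*sqrt(8*w**2 + 3) + 12)/6] = 20*sqrt(2)*w/(3*sqrt(8*w**2 + 3)) = G'(w).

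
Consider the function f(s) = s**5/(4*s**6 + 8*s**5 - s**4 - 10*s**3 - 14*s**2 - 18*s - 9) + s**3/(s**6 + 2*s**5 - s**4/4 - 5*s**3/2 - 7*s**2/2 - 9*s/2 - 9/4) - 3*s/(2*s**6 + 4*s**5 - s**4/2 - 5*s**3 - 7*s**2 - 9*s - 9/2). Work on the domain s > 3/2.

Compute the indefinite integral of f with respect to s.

F(s) = (129*s*log(s - 3/2) - 2704*s*log(s + 1) + 3225*s*log(s + 3/2) + 900*s*atan(s) + 129*log(s - 3/2) - 2704*log(s + 1) + 3225*log(s + 3/2) + 900*atan(s) + 260)/(2600*s + 2600) + C

The denominator factors as (s + 1)**2*(2*s - 3)*(2*s + 3)*(s**2 + 1); partial fractions split f into directly integrable pieces: 9/(26*(s**2 + 1)) + 129/(52*(2*s + 3)) + 129/(1300*(2*s - 3)) - 26/(25*(s + 1)) - 1/(10*(s + 1)**2).
Check: d/ds[(129*s*log(s - 3/2) - 2704*s*log(s + 1) + 3225*s*log(s + 3/2) + 900*s*atan(s) + 129*log(s - 3/2) - 2704*log(s + 1) + 3225*log(s + 3/2) + 900*atan(s) + 260)/(2600*s + 2600)] = (s**5 + 4*s**3 - 6*s)/(4*s**6 + 8*s**5 - s**4 - 10*s**3 - 14*s**2 - 18*s - 9), which equals f(s).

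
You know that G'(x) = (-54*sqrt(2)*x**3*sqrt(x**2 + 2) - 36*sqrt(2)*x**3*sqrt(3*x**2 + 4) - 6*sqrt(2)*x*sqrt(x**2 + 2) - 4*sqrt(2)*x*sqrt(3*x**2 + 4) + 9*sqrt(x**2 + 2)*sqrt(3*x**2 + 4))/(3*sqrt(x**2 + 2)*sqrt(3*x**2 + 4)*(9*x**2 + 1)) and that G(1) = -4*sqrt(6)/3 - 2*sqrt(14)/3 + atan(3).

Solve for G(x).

For G(x) to be correct, d/dx[G] must agree with the stated G'(x) identically.
A general antiderivative is -4*sqrt(3*x**2/2 + 2)/3 - 4*sqrt(2*x**2 + 4)/3 + atan(3*x) + C.
The condition gives C = -4*sqrt(6)/3 - 2*sqrt(14)/3 + atan(3) - (-4*sqrt(6)/3 - 2*sqrt(14)/3 + atan(3)) = 0.
So G(x) = (-4*sqrt(2)*sqrt(x**2 + 2) - 2*sqrt(2)*sqrt(3*x**2 + 4) + 3*atan(3*x))/3.
Check: d/dx[(-4*sqrt(2)*sqrt(x**2 + 2) - 2*sqrt(2)*sqrt(3*x**2 + 4) + 3*atan(3*x))/3] = (-54*sqrt(2)*x**3*sqrt(x**2 + 2) - 36*sqrt(2)*x**3*sqrt(3*x**2 + 4) - 6*sqrt(2)*x*sqrt(x**2 + 2) - 4*sqrt(2)*x*sqrt(3*x**2 + 4) + 9*sqrt(x**2 + 2)*sqrt(3*x**2 + 4))/(27*x**2*sqrt(x**2 + 2)*sqrt(3*x**2 + 4) + 3*sqrt(x**2 + 2)*sqrt(3*x**2 + 4)), which equals G'(x).

G(x) = (-4*sqrt(2)*sqrt(x**2 + 2) - 2*sqrt(2)*sqrt(3*x**2 + 4) + 3*atan(3*x))/3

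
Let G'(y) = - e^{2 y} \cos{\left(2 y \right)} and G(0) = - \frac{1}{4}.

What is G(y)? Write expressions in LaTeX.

G(y) = \frac{\left(- \sin{\left(2 y \right)} - \cos{\left(2 y \right)}\right) e^{2 y}}{4}

A candidate passes only if d/dy[G] lands on the given G'(y) exactly.
A general antiderivative is - \frac{e^{2 y} \sin{\left(2 y \right)}}{4} - \frac{e^{2 y} \cos{\left(2 y \right)}}{4} + C.
The condition gives C = - \frac{1}{4} - (- \frac{1}{4}) = 0.
So G(y) = \frac{\left(- \sin{\left(2 y \right)} - \cos{\left(2 y \right)}\right) e^{2 y}}{4}.
Check: d/dy[\frac{\left(- \sin{\left(2 y \right)} - \cos{\left(2 y \right)}\right) e^{2 y}}{4}] = - e^{2 y} \cos{\left(2 y \right)} = G'(y).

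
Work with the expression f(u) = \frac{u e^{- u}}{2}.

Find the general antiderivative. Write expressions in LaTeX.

F(u) = - \frac{\left(u + 1\right) e^{- u}}{2} + C

Recognize the product-rule pattern: f = v'r + vr' with v = - \frac{u}{2} - \frac{1}{2}, r = e^{- u}, so integration by parts undoes it.
Check: d/du[- \frac{\left(u + 1\right) e^{- u}}{2}] = \frac{u e^{- u}}{2} = f(u).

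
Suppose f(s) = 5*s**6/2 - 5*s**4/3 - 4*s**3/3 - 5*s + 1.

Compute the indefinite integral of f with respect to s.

Integrate term by term and add the pieces.
Check: d/ds[5*s**7/14 - s**5/3 - s**4/3 - 5*s**2/2 + s] = 5*s**6/2 - 5*s**4/3 - 4*s**3/3 - 5*s + 1 = f(s).

F(s) = 5*s**7/14 - s**5/3 - s**4/3 - 5*s**2/2 + s + C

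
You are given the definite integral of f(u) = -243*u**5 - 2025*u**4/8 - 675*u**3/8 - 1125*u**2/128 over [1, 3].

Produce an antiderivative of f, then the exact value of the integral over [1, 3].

Antiderivative: F(u) = -81*u**6/2 - 405*u**5/8 - 675*u**4/32 - 375*u**3/128; value = -2783931/64

f matches the chain-rule pattern g'(h)*h' with inner function h(u) = 3*u**2 + 5*u/4; substituting w = h(u) collapses the integral.
F(u) = -81*u**6/2 - 405*u**5/8 - 675*u**4/32 - 375*u**3/128 is an antiderivative of f.
Check: d/du[-81*u**6/2 - 405*u**5/8 - 675*u**4/32 - 375*u**3/128] = -243*u**5 - 2025*u**4/8 - 675*u**3/8 - 1125*u**2/128 = f(u).
F(3) = -5582601/128; F(1) = -14739/128.
Integral = F(3) - F(1) = -2783931/64.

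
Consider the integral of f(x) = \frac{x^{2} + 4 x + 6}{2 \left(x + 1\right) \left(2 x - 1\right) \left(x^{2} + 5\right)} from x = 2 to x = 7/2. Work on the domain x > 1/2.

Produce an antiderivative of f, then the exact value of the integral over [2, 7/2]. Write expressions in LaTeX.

Factor the denominator (2 \left(x + 1\right) \left(2 x - 1\right) \left(x^{2} + 5\right)) and decompose: f = - \frac{5 x - 1}{28 \left(x^{2} + 5\right)} + \frac{11}{21 \left(2 x - 1\right)} - \frac{1}{12 \left(x + 1\right)}; each piece integrates to a log, atan, or power term.
F(x) = \frac{11 \log{\left(x - \frac{1}{2} \right)}}{42} - \frac{\log{\left(x + 1 \right)}}{12} - \frac{5 \log{\left(x^{2} + 5 \right)}}{56} + \frac{\sqrt{5} \operatorname{atan}{\left(\frac{\sqrt{5} x}{5} \right)}}{140} is an antiderivative of f.
Check: d/dx[\frac{11 \log{\left(x - \frac{1}{2} \right)}}{42} - \frac{\log{\left(x + 1 \right)}}{12} - \frac{5 \log{\left(x^{2} + 5 \right)}}{56} + \frac{\sqrt{5} \operatorname{atan}{\left(\frac{\sqrt{5} x}{5} \right)}}{140}] = \frac{x^{2} + 4 x + 6}{4 x^{4} + 2 x^{3} + 18 x^{2} + 10 x - 10}, which equals f(x).
F(7/2) = - \frac{5 \log{\left(\frac{69}{4} \right)}}{56} - \frac{\log{\left(\frac{9}{2} \right)}}{12} + \frac{\sqrt{5} \operatorname{atan}{\left(\frac{7 \sqrt{5}}{10} \right)}}{140} + \frac{11 \log{\left(3 \right)}}{42}; F(2) = - \frac{5 \log{\left(9 \right)}}{56} - \frac{\log{\left(3 \right)}}{12} + \frac{\sqrt{5} \operatorname{atan}{\left(\frac{2 \sqrt{5}}{5} \right)}}{140} + \frac{11 \log{\left(\frac{3}{2} \right)}}{42}.
Integral = F(7/2) - F(2) = - \frac{5 \log{\left(\frac{69}{4} \right)}}{56} - \frac{\log{\left(\frac{9}{2} \right)}}{12} - \frac{11 \log{\left(\frac{3}{2} \right)}}{42} - \frac{\sqrt{5} \operatorname{atan}{\left(\frac{2 \sqrt{5}}{5} \right)}}{140} + \frac{\sqrt{5} \operatorname{atan}{\left(\frac{7 \sqrt{5}}{10} \right)}}{140} + \frac{5 \log{\left(9 \right)}}{56} + \frac{29 \log{\left(3 \right)}}{84}.

Antiderivative: F(x) = \frac{11 \log{\left(x - \frac{1}{2} \right)}}{42} - \frac{\log{\left(x + 1 \right)}}{12} - \frac{5 \log{\left(x^{2} + 5 \right)}}{56} + \frac{\sqrt{5} \operatorname{atan}{\left(\frac{\sqrt{5} x}{5} \right)}}{140}; value = - \frac{5 \log{\left(\frac{69}{4} \right)}}{56} - \frac{\log{\left(\frac{9}{2} \right)}}{12} - \frac{11 \log{\left(\frac{3}{2} \right)}}{42} - \frac{\sqrt{5} \operatorname{atan}{\left(\frac{2 \sqrt{5}}{5} \right)}}{140} + \frac{\sqrt{5} \operatorname{atan}{\left(\frac{7 \sqrt{5}}{10} \right)}}{140} + \frac{5 \log{\left(9 \right)}}{56} + \frac{29 \log{\left(3 \right)}}{84}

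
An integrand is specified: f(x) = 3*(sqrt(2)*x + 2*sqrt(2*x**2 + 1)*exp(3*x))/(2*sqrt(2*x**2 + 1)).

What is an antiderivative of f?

An antiderivative is F(x) = (3*sqrt(2)*sqrt(2*x**2 + 1) + 4*exp(3*x))/4.

Since d/dx undoes antidifferentiation here, F'(x) = f(x) is required of F(x).
Check: d/dx[(3*sqrt(2)*sqrt(2*x**2 + 1) + 4*exp(3*x))/4] = (3*sqrt(2)*x + 6*sqrt(2*x**2 + 1)*exp(3*x))/(2*sqrt(2*x**2 + 1)), which equals f(x).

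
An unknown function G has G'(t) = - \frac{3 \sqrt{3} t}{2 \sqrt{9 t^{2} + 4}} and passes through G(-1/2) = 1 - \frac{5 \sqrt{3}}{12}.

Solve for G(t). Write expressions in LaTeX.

G(t) = \frac{\sqrt{3} \left(- \sqrt{9 t^{2} + 4} + 2 \sqrt{3}\right)}{6}

G'(t) matches the chain-rule pattern g'(h)*h' with inner function h(t) = 3 t^{2} + \frac{4}{3}; substituting u = h(t) collapses the integral.
A general antiderivative is - \frac{\sqrt{3 t^{2} + \frac{4}{3}}}{2} + C.
The condition gives C = 1 - \frac{5 \sqrt{3}}{12} - (- \frac{5 \sqrt{3}}{12}) = 1.
So G(t) = \frac{\sqrt{3} \left(- \sqrt{9 t^{2} + 4} + 2 \sqrt{3}\right)}{6}.
Check: d/dt[\frac{\sqrt{3} \left(- \sqrt{9 t^{2} + 4} + 2 \sqrt{3}\right)}{6}] = - \frac{3 \sqrt{3} t}{2 \sqrt{9 t^{2} + 4}} = G'(t).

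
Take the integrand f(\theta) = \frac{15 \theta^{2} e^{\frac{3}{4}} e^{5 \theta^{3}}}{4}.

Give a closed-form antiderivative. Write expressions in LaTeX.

f matches the chain-rule pattern g'(h)*h' with inner function h(\theta) = 5 \theta^{3} + \frac{3}{4}; substituting u = h(\theta) collapses the integral.
Check: d/d\theta[\frac{e^{\frac{3}{4}} e^{5 \theta^{3}}}{4}] = \frac{15 \theta^{2} e^{\frac{3}{4}} e^{5 \theta^{3}}}{4} = f(\theta).

An antiderivative is F(\theta) = \frac{e^{\frac{3}{4}} e^{5 \theta^{3}}}{4}.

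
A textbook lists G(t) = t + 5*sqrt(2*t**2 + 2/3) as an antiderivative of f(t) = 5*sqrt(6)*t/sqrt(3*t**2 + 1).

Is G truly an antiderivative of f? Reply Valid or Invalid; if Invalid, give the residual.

d/dt[G] = (5*sqrt(6)*t + sqrt(3*t**2 + 1))/sqrt(3*t**2 + 1)
d/dt[G] - f(t) = 1 != 0.

Invalid: d/dt[G] - f = 1, which is not 0.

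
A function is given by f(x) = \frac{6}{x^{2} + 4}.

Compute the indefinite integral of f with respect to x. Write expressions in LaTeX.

Differentiate the proposed F(x) back; it has to land on f(x) exactly.
Check: d/dx[3 \operatorname{atan}{\left(\frac{x}{2} \right)}] = \frac{6}{x^{2} + 4} = f(x).

F(x) = 3 \operatorname{atan}{\left(\frac{x}{2} \right)} + C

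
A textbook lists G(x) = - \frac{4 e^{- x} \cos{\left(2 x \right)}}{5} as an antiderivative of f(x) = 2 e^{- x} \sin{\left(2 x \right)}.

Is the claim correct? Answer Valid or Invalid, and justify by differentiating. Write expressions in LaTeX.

d/dx[G] = \frac{\left(8 \sin{\left(2 x \right)} + 4 \cos{\left(2 x \right)}\right) e^{- x}}{5}
d/dx[G] - f(x) = \frac{\left(- 2 \sin{\left(2 x \right)} + 4 \cos{\left(2 x \right)}\right) e^{- x}}{5} != 0.

Invalid: d/dx[G] - f = \frac{\left(- 2 \sin{\left(2 x \right)} + 4 \cos{\left(2 x \right)}\right) e^{- x}}{5}, which is not 0.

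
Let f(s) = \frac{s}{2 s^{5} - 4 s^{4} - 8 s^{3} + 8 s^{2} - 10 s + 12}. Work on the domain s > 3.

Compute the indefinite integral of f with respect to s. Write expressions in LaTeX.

Factor the denominator (2 \left(s - 3\right) \left(s - 1\right) \left(s + 2\right) \left(s^{2} + 1\right)) and decompose: f = \frac{4 s - 3}{100 \left(s^{2} + 1\right)} - \frac{1}{75 \left(s + 2\right)} - \frac{1}{24 \left(s - 1\right)} + \frac{3}{200 \left(s - 3\right)}; each piece integrates to a log, atan, or power term.
Check: d/ds[- \frac{- 9 \log{\left(s - 3 \right)} + 25 \log{\left(s - 1 \right)} + 8 \log{\left(s + 2 \right)} - 12 \log{\left(s^{2} + 1 \right)} + 18 \operatorname{atan}{\left(s \right)}}{600}] = \frac{s}{2 s^{5} - 4 s^{4} - 8 s^{3} + 8 s^{2} - 10 s + 12} = f(s).

F(s) = - \frac{- 9 \log{\left(s - 3 \right)} + 25 \log{\left(s - 1 \right)} + 8 \log{\left(s + 2 \right)} - 12 \log{\left(s^{2} + 1 \right)} + 18 \operatorname{atan}{\left(s \right)}}{600} + C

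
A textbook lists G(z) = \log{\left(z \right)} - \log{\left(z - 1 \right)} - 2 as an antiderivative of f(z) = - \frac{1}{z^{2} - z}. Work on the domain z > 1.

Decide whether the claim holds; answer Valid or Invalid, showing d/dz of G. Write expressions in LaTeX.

d/dz[G] = - \frac{1}{z^{2} - z}
This equals f(z) exactly, so the claim holds.

Valid - differentiating G returns exactly f.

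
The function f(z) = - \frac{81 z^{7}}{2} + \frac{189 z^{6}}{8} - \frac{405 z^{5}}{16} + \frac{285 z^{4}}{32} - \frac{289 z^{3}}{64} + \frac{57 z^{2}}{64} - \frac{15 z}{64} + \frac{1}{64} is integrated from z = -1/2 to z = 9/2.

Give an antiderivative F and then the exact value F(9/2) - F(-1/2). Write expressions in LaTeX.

Antiderivative: F(z) = - \frac{81 z^{8}}{16} + \frac{27 z^{7}}{8} - \frac{135 z^{6}}{32} + \frac{57 z^{5}}{32} - \frac{289 z^{4}}{256} + \frac{19 z^{3}}{64} - \frac{15 z^{2}}{128} + \frac{z}{64}; value = - \frac{193877695}{256}

The substitution u = \frac{3 z^{2}}{2} - \frac{z}{4} + \frac{1}{4} works: f is exactly (dF/du)*(du/dz) for that inner function.
F(z) = - \frac{81 z^{8}}{16} + \frac{27 z^{7}}{8} - \frac{135 z^{6}}{32} + \frac{57 z^{5}}{32} - \frac{289 z^{4}}{256} + \frac{19 z^{3}}{64} - \frac{15 z^{2}}{128} + \frac{z}{64} is an antiderivative of f.
Check: d/dz[- \frac{81 z^{8}}{16} + \frac{27 z^{7}}{8} - \frac{135 z^{6}}{32} + \frac{57 z^{5}}{32} - \frac{289 z^{4}}{256} + \frac{19 z^{3}}{64} - \frac{15 z^{2}}{128} + \frac{z}{64}] = - \frac{81 z^{7}}{2} + \frac{189 z^{6}}{8} - \frac{405 z^{5}}{16} + \frac{285 z^{4}}{32} - \frac{289 z^{3}}{64} + \frac{57 z^{2}}{64} - \frac{15 z}{64} + \frac{1}{64} = f(z).
F(9/2) = - \frac{193877775}{256}; F(-1/2) = - \frac{5}{16}.
Integral = F(9/2) - F(-1/2) = - \frac{193877695}{256}.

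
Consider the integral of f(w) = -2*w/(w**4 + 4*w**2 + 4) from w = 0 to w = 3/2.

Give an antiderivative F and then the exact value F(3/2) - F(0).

The substitution u = w**2 + 2 works: f is exactly (dF/du)*(du/dw) for that inner function.
F(w) = 1/(w**2 + 2) is an antiderivative of f.
Check: d/dw[1/(w**2 + 2)] = -2*w/(w**4 + 4*w**2 + 4) = f(w).
F(3/2) = 4/17; F(0) = 1/2.
Integral = F(3/2) - F(0) = -9/34.

Antiderivative: F(w) = 1/(w**2 + 2); value = -9/34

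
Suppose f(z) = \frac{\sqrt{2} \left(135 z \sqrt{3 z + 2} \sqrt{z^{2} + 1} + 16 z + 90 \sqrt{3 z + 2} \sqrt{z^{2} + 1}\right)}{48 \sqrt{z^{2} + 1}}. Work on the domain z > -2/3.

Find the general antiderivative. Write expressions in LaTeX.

Check any antiderivative F(z) by computing F'(z) and comparing it with f(z).
Check: d/dz[\left(\frac{3 z}{2} + 1\right)^{\frac{5}{2}} + \frac{\sqrt{2 z^{2} + 2}}{3}] = \frac{\sqrt{2} \left(135 z \sqrt{3 z + 2} \sqrt{z^{2} + 1} + 16 z + 90 \sqrt{3 z + 2} \sqrt{z^{2} + 1}\right)}{48 \sqrt{z^{2} + 1}} = f(z).

F(z) = \left(\frac{3 z}{2} + 1\right)^{\frac{5}{2}} + \frac{\sqrt{2 z^{2} + 2}}{3} + C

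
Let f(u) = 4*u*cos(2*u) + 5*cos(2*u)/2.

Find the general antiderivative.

The integrand splits into summands that can be handled one at a time.
Check: d/du[(8*u*sin(2*u) + 5*sin(2*u) + 4*cos(2*u))/4] = 4*u*cos(2*u) + 5*cos(2*u)/2 = f(u).

F(u) = (8*u*sin(2*u) + 5*sin(2*u) + 4*cos(2*u))/4 + C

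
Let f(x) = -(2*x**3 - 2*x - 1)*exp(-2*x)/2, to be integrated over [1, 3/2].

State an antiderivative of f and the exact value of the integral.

Antiderivative: F(x) = (4*x**3 + 6*x**2 + 2*x - 1)*exp(-2*x)/8; value = -11*exp(-2)/8 + 29*exp(-3)/8

Recognize the product-rule pattern: f = u'v + uv' with u = x**3/2 + 3*x**2/4 + x/4 - 1/8, v = exp(-2*x), so integration by parts undoes it.
F(x) = (4*x**3 + 6*x**2 + 2*x - 1)*exp(-2*x)/8 is an antiderivative of f.
Check: d/dx[(4*x**3 + 6*x**2 + 2*x - 1)*exp(-2*x)/8] = (-2*x**3 + 2*x + 1)*exp(-2*x)/2, which equals f(x).
F(3/2) = 29*exp(-3)/8; F(1) = 11*exp(-2)/8.
Integral = F(3/2) - F(1) = -11*exp(-2)/8 + 29*exp(-3)/8.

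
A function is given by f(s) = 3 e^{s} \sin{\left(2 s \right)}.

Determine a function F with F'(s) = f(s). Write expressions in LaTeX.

An antiderivative is F(s) = \frac{3 e^{s} \sin{\left(2 s \right)}}{5} - \frac{6 e^{s} \cos{\left(2 s \right)}}{5}.

Recover f(s) by differentiating a candidate F(s); any mismatch rules it out.
Check: d/ds[\frac{3 e^{s} \sin{\left(2 s \right)}}{5} - \frac{6 e^{s} \cos{\left(2 s \right)}}{5}] = 3 e^{s} \sin{\left(2 s \right)} = f(s).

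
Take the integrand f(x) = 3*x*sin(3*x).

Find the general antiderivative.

F(x) = -x*cos(3*x) + sin(3*x)/3 + C

Differentiate the proposed F(x) back; it has to land on f(x) exactly.
Check: d/dx[-x*cos(3*x) + sin(3*x)/3] = 3*x*sin(3*x) = f(x).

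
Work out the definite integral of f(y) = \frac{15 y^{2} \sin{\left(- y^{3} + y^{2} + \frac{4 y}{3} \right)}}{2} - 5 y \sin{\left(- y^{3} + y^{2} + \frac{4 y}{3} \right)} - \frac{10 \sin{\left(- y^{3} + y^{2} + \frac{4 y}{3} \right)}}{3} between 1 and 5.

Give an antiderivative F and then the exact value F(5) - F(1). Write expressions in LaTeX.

Antiderivative: F(y) = \frac{5 \cos{\left(- y^{3} + y^{2} + \frac{4 y}{3} \right)}}{2}; value = - \frac{5 \cos{\left(\frac{4}{3} \right)}}{2} + \frac{5 \cos{\left(\frac{280}{3} \right)}}{2}

The substitution u = - y^{3} + y^{2} + \frac{4 y}{3} works: f is exactly (dF/du)*(du/dy) for that inner function.
F(y) = \frac{5 \cos{\left(- y^{3} + y^{2} + \frac{4 y}{3} \right)}}{2} is an antiderivative of f.
Check: d/dy[\frac{5 \cos{\left(- y^{3} + y^{2} + \frac{4 y}{3} \right)}}{2}] = \frac{15 y^{2} \sin{\left(- y^{3} + y^{2} + \frac{4 y}{3} \right)}}{2} - 5 y \sin{\left(- y^{3} + y^{2} + \frac{4 y}{3} \right)} - \frac{10 \sin{\left(- y^{3} + y^{2} + \frac{4 y}{3} \right)}}{3} = f(y).
F(5) = \frac{5 \cos{\left(\frac{280}{3} \right)}}{2}; F(1) = \frac{5 \cos{\left(\frac{4}{3} \right)}}{2}.
Integral = F(5) - F(1) = - \frac{5 \cos{\left(\frac{4}{3} \right)}}{2} + \frac{5 \cos{\left(\frac{280}{3} \right)}}{2}.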